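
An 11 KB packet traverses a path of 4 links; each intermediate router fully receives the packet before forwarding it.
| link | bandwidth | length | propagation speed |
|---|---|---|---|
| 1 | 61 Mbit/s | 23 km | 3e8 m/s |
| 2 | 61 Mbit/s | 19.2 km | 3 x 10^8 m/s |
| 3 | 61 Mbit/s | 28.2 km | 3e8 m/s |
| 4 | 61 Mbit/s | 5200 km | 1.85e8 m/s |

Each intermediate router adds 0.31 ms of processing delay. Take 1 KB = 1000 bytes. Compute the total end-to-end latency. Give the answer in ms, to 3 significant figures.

35.0 ms

L = 88000 bits.
Transmission delay per hop = L/R = 88000/61000000 = 1.44262 ms; 4 hops → 5.77049 ms.
Propagation delays (d/s per hop): 0.0766667, 0.064, 0.094, 28.1081 ms; sum = 28.3428 ms.
Processing at 3 router(s): 3 × 0.31 ms = 0.93 ms.
End-to-end = 35.0 ms.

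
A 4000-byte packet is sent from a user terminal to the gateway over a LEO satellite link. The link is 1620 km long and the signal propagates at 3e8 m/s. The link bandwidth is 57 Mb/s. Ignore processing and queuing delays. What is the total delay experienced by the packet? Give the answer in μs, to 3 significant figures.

5960 μs

L = 4000 × 8 = 32000 bits.
Transmission delay = L/R = 32000 / 57000000 = 561.404 μs.
Propagation delay = d/s = 1620000 m / 300000000 m/s = 5400 μs.
Total = 5960 μs.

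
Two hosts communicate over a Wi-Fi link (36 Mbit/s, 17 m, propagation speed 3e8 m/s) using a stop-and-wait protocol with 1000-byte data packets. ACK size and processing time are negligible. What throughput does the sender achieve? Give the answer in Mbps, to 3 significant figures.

36.0 Mbps

t_tx = L/R = 8000/36000000 = 0.000222222 s.
t_prop = 17/300000000 = 5.66667e-08 s; RTT = 1.13333e-07 s.
Cycle = t_tx + RTT = 0.000222336 s.
Throughput = L / cycle = 8000 / 0.000222336 = 36.0 Mbps.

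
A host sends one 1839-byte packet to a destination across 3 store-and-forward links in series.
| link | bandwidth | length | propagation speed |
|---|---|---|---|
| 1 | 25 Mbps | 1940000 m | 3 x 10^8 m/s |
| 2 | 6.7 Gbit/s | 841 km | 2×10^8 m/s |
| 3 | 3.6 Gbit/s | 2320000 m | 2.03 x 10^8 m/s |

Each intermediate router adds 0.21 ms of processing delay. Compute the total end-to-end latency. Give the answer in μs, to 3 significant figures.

L = 1839 × 8 = 14712 bits.
Transmission delays (L/R per hop): 588.48, 2.19582, 4.08667 μs; sum = 594.762 μs.
Propagation delays (d/s per hop): 6466.67, 4205, 11428.6 μs; sum = 22100.2 μs.
Processing at 2 router(s): 2 × 0.21 ms = 420 μs.
End-to-end = 23100 μs.

23100 μs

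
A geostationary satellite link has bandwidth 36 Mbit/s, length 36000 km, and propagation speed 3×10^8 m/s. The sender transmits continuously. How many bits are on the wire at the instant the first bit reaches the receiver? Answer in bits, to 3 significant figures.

Propagation delay = 36000000 / 300000000 = 0.12 s.
BDP = R × t_prop = 36000000 × 0.12 = 4320000 bits.

4320000 bits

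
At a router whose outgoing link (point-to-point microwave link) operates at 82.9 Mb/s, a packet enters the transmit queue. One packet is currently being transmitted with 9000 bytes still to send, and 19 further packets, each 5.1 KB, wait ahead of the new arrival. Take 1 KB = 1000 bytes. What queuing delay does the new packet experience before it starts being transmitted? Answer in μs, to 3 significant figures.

Each queued packet: L/R = 40800/82900000 = 492.159 μs.
19 queued → 9351.03 μs.
Plus remaining 72000 bits of current packet: 868.516 μs.
Queuing delay = 10200 μs.

10200 μs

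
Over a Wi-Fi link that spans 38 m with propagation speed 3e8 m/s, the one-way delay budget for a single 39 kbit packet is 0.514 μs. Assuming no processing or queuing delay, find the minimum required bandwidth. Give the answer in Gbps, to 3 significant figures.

Propagation delay = 38 / 300000000 = 0.126667 μs.
Transmission budget = 0.514 − 0.126667 = 0.387333 μs.
R ≥ L / t_tx = 39000 bits / 3.87333e-07 s = 101 Gbps.

101 Gbps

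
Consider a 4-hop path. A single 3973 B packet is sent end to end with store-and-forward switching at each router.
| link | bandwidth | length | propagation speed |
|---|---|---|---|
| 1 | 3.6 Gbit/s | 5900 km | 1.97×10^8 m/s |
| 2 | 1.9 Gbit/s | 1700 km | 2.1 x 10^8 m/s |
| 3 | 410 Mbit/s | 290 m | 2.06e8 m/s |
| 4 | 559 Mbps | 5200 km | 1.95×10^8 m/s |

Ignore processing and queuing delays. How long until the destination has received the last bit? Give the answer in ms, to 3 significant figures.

L = 3973 × 8 = 31784 bits.
Transmission delays (L/R per hop): 0.00882889, 0.0167284, 0.077522, 0.0568587 ms; sum = 0.159938 ms.
Propagation delays (d/s per hop): 29.9492, 8.09524, 0.00140777, 26.6667 ms; sum = 64.7126 ms.
End-to-end = 64.9 ms.

64.9 ms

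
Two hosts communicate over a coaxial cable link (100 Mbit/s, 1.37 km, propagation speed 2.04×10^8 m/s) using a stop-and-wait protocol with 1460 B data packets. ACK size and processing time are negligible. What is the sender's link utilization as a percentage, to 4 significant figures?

t_tx = L/R = 11680/100000000 = 0.0001168 s.
t_prop = 1370/204000000 = 6.71569e-06 s; RTT = 1.34314e-05 s.
Cycle = t_tx + RTT = 0.000130231 s.
Utilization = t_tx / cycle = 0.0001168/0.000130231 = 89.69 %.

89.69 %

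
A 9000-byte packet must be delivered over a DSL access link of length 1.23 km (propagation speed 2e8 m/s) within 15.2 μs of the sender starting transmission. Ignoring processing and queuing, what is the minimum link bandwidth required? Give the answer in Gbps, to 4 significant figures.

L = 72000 bits.
Propagation delay = 1230 / 200000000 = 6.15 μs.
Transmission budget = 15.2 − 6.15 = 9.05 μs.
R ≥ L / t_tx = 72000 bits / 9.05e-06 s = 7.956 Gbps.

7.956 Gbps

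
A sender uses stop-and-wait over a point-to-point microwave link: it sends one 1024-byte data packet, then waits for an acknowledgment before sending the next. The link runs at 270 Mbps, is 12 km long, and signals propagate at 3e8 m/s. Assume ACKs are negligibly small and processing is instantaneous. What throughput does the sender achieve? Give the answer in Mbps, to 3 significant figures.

74.2 Mbps

t_tx = L/R = 8192/270000000 = 3.03407e-05 s.
t_prop = 12000/300000000 = 4e-05 s; RTT = 8e-05 s.
Cycle = t_tx + RTT = 0.000110341 s.
Throughput = L / cycle = 8192 / 0.000110341 = 74.2 Mbps.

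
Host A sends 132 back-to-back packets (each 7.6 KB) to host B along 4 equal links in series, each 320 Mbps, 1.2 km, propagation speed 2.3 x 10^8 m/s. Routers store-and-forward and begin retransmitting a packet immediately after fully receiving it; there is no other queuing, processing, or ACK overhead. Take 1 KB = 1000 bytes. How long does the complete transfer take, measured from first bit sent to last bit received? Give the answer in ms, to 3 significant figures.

25.7 ms

Per-hop transmission t_tx = L/R = 60800/320000000 = 0.19 ms.
Per-hop propagation t_prop = 1200/2.3e+08 = 0.00521739 ms.
Pipeline fill: first packet needs 4·t_tx to clear all hops; remaining 131 packets each add one t_tx.
Total = (4+132-1)·t_tx + 4·t_prop = 135·0.19 + 4·0.00521739 = 25.7 ms.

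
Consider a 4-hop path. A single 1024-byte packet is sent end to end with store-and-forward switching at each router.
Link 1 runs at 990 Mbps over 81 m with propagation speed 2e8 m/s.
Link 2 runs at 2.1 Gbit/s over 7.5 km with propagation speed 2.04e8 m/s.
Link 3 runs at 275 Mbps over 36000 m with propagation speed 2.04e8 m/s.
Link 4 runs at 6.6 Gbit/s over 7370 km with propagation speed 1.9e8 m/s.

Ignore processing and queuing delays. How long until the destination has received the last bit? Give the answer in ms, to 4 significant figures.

L = 1024 × 8 = 8192 bits.
Transmission delays (L/R per hop): 0.00827475, 0.00390095, 0.0297891, 0.00124121 ms; sum = 0.043206 ms.
Propagation delays (d/s per hop): 0.000405, 0.0367647, 0.176471, 38.7895 ms; sum = 39.0031 ms.
End-to-end = 39.05 ms.

39.05 ms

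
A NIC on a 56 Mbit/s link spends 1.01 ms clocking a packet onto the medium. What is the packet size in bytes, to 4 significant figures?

L = R × t_tx = 56000000 b/s × 0.00101 s = 56560 bits.
In bytes: 56560 / 8 = 7070 bytes.

7070 bytes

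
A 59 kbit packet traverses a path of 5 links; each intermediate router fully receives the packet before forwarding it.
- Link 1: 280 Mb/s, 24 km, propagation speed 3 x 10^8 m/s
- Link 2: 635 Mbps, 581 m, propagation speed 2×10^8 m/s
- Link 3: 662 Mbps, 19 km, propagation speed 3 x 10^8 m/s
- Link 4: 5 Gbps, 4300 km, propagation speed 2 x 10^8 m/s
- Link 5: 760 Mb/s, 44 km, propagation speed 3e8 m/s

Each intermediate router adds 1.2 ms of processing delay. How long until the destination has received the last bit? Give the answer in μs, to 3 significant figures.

27100 μs

L = 59000 bits.
Transmission delays (L/R per hop): 210.714, 92.9134, 89.1239, 11.8, 77.6316 μs; sum = 482.183 μs.
Propagation delays (d/s per hop): 80, 2.905, 63.3333, 21500, 146.667 μs; sum = 21792.9 μs.
Processing at 4 router(s): 4 × 1.2 ms = 4800 μs.
End-to-end = 27100 μs.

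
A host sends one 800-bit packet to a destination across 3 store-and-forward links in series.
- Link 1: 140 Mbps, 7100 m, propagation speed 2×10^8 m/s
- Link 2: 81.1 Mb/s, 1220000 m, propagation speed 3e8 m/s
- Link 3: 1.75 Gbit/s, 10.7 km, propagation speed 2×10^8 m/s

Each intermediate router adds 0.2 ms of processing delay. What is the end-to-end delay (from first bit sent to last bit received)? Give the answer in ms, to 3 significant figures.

4.57 ms

Transmission delays (L/R per hop): 0.00571429, 0.00986436, 0.000457143 ms; sum = 0.0160358 ms.
Propagation delays (d/s per hop): 0.0355, 4.06667, 0.0535 ms; sum = 4.15567 ms.
Processing at 2 router(s): 2 × 0.2 ms = 0.4 ms.
End-to-end = 4.57 ms.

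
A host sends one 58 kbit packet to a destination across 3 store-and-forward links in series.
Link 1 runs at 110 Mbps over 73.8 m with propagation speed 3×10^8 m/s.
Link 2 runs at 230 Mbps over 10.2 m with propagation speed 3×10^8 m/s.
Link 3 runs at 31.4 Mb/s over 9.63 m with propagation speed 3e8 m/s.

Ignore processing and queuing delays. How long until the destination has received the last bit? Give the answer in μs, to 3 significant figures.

L = 58000 bits.
Transmission delays (L/R per hop): 527.273, 252.174, 1847.13 μs; sum = 2626.58 μs.
Propagation delays (d/s per hop): 0.246, 0.034, 0.0321 μs; sum = 0.3121 μs.
End-to-end = 2630 μs.

2630 μs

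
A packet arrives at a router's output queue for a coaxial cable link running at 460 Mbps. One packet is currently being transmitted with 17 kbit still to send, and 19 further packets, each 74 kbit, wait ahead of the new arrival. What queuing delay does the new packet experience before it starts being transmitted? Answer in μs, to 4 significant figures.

Each queued packet: L/R = 74000/460000000 = 160.87 μs.
19 queued → 3056.52 μs.
Plus remaining 17000 bits of current packet: 36.9565 μs.
Queuing delay = 3093 μs.

3093 μs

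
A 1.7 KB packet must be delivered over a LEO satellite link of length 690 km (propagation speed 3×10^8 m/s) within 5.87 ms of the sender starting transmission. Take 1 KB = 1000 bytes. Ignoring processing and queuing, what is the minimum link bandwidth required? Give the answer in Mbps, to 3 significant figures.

3.81 Mbps

L = 13600 bits.
Propagation delay = 690000 / 300000000 = 2.3 ms.
Transmission budget = 5.87 − 2.3 = 3.57 ms.
R ≥ L / t_tx = 13600 bits / 0.00357 s = 3.81 Mbps.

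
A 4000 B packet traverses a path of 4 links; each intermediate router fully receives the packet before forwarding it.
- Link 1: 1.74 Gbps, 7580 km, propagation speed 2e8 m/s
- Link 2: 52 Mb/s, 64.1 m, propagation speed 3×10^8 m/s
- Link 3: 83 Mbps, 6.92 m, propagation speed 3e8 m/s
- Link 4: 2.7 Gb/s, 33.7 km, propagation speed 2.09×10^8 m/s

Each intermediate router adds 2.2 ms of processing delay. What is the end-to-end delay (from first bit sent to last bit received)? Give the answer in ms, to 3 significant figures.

L = 4000 × 8 = 32000 bits.
Transmission delays (L/R per hop): 0.0183908, 0.615385, 0.385542, 0.0118519 ms; sum = 1.03117 ms.
Propagation delays (d/s per hop): 37.9, 0.000213667, 2.30667e-05, 0.161244 ms; sum = 38.0615 ms.
Processing at 3 router(s): 3 × 2.2 ms = 6.6 ms.
End-to-end = 45.7 ms.

45.7 ms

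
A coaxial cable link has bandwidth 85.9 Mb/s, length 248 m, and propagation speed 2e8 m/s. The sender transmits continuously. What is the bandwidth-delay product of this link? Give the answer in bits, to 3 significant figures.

107 bits

Propagation delay = 248 / 200000000 = 1.24e-06 s.
BDP = R × t_prop = 85900000 × 1.24e-06 = 106.516 bits.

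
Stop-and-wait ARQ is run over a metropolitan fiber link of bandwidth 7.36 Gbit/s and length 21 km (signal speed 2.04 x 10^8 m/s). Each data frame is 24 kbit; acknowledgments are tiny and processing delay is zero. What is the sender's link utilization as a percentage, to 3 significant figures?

t_tx = L/R = 24000/7360000000 = 3.26087e-06 s.
t_prop = 21000/204000000 = 0.000102941 s; RTT = 0.000205882 s.
Cycle = t_tx + RTT = 0.000209143 s.
Utilization = t_tx / cycle = 3.26087e-06/0.000209143 = 1.56 %.

1.56 %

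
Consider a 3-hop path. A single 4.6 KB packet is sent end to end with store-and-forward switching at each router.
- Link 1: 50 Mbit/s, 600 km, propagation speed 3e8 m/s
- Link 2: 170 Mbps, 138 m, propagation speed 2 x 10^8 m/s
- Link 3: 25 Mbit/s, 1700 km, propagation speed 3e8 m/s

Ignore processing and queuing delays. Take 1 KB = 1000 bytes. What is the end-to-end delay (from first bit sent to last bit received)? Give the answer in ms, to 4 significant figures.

10.09 ms

L = 36800 bits.
Transmission delays (L/R per hop): 0.736, 0.216471, 1.472 ms; sum = 2.42447 ms.
Propagation delays (d/s per hop): 2, 0.00069, 5.66667 ms; sum = 7.66736 ms.
End-to-end = 10.09 ms.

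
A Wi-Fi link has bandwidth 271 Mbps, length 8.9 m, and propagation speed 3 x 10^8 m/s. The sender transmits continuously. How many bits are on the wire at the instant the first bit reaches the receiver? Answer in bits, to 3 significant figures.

8.04 bits

Propagation delay = 8.9 / 300000000 = 2.96667e-08 s.
BDP = R × t_prop = 271000000 × 2.96667e-08 = 8.03967 bits.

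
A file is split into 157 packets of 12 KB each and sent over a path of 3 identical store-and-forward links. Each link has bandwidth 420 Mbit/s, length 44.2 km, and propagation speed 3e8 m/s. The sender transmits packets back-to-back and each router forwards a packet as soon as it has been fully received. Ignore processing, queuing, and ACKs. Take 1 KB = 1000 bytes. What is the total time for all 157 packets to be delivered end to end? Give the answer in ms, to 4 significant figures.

Per-hop transmission t_tx = L/R = 96000/420000000 = 0.228571 ms.
Per-hop propagation t_prop = 44200/300000000 = 0.147333 ms.
Pipeline fill: first packet needs 3·t_tx to clear all hops; remaining 156 packets each add one t_tx.
Total = (3+157-1)·t_tx + 3·t_prop = 159·0.228571 + 3·0.147333 = 36.78 ms.

36.78 ms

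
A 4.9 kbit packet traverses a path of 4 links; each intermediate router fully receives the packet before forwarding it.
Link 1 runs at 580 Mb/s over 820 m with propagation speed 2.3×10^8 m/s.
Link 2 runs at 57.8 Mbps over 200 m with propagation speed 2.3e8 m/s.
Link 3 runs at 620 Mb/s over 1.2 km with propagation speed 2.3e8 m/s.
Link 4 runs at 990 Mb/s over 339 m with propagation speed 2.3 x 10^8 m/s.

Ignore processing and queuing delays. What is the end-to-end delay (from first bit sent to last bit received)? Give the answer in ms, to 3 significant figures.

L = 4900 bits.
Transmission delays (L/R per hop): 0.00844828, 0.0847751, 0.00790323, 0.00494949 ms; sum = 0.106076 ms.
Propagation delays (d/s per hop): 0.00356522, 0.000869565, 0.00521739, 0.00147391 ms; sum = 0.0111261 ms.
End-to-end = 0.117 ms.

0.117 ms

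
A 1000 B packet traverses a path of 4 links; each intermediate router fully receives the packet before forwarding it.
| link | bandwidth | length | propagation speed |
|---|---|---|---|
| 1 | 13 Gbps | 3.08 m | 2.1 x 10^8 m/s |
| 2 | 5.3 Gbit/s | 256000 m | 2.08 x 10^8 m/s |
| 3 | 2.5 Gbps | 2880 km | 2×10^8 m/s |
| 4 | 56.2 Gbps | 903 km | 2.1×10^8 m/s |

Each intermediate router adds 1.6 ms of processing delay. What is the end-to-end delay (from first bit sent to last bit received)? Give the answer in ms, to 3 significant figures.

24.7 ms

L = 1000 × 8 = 8000 bits.
Transmission delays (L/R per hop): 0.000615385, 0.00150943, 0.0032, 0.000142349 ms; sum = 0.00546717 ms.
Propagation delays (d/s per hop): 1.46667e-05, 1.23077, 14.4, 4.3 ms; sum = 19.9308 ms.
Processing at 3 router(s): 3 × 1.6 ms = 4.8 ms.
End-to-end = 24.7 ms.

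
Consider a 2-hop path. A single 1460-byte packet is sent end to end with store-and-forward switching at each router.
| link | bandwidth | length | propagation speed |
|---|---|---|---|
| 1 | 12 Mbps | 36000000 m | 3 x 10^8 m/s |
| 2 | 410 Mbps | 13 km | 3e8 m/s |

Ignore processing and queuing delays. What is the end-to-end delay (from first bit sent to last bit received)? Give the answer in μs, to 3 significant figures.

121000 μs

L = 1460 × 8 = 11680 bits.
Transmission delays (L/R per hop): 973.333, 28.4878 μs; sum = 1001.82 μs.
Propagation delays (d/s per hop): 120000, 43.3333 μs; sum = 120043 μs.
End-to-end = 121000 μs.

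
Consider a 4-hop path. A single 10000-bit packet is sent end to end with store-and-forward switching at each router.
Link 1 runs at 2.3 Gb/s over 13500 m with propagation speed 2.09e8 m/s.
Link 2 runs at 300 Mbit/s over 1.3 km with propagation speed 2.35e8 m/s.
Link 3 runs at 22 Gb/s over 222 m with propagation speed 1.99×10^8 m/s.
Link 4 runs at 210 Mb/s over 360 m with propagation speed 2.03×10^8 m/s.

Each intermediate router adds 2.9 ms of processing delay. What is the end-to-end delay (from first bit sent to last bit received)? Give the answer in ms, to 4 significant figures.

Transmission delays (L/R per hop): 0.00434783, 0.0333333, 0.000454545, 0.047619 ms; sum = 0.0857548 ms.
Propagation delays (d/s per hop): 0.0645933, 0.00553191, 0.00111558, 0.0017734 ms; sum = 0.0730142 ms.
Processing at 3 router(s): 3 × 2.9 ms = 8.7 ms.
End-to-end = 8.859 ms.

8.859 ms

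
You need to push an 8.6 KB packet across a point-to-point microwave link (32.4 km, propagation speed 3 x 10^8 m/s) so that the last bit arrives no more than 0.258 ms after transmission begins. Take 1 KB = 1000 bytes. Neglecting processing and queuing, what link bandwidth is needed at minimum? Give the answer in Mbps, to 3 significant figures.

459 Mbps

L = 68800 bits.
Propagation delay = 32400 / 300000000 = 0.108 ms.
Transmission budget = 0.258 − 0.108 = 0.15 ms.
R ≥ L / t_tx = 68800 bits / 0.00015 s = 459 Mbps.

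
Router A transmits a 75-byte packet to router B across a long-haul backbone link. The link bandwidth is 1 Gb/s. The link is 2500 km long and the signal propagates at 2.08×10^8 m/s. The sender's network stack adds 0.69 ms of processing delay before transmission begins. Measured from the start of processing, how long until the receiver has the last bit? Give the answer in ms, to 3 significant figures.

12.7 ms

L = 75 × 8 = 600 bits.
Transmission delay = L/R = 600 / 1000000000 = 0.0006 ms.
Propagation delay = d/s = 2500000 m / 208000000 m/s = 12.0192 ms.
Plus processing delay 0.69 ms = 0.69 ms.
Total = 12.7 ms.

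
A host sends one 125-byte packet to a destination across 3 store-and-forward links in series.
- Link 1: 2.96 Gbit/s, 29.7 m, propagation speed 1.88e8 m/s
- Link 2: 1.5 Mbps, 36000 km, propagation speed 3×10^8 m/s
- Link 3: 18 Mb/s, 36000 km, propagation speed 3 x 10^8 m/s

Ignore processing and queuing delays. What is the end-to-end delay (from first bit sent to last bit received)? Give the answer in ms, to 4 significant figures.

240.7 ms

L = 125 × 8 = 1000 bits.
Transmission delays (L/R per hop): 0.000337838, 0.666667, 0.0555556 ms; sum = 0.72256 ms.
Propagation delays (d/s per hop): 0.000157979, 120, 120 ms; sum = 240 ms.
End-to-end = 240.7 ms.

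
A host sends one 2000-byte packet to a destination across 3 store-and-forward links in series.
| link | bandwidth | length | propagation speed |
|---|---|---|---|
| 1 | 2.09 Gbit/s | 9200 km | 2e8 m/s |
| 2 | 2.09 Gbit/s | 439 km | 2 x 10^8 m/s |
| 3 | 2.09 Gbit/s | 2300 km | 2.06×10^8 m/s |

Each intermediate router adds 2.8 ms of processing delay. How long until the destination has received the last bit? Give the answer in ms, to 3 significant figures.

65.0 ms

L = 2000 × 8 = 16000 bits.
Transmission delay per hop = L/R = 16000/2.09e+09 = 0.0076555 ms; 3 hops → 0.0229665 ms.
Propagation delays (d/s per hop): 46, 2.195, 11.165 ms; sum = 59.36 ms.
Processing at 2 router(s): 2 × 2.8 ms = 5.6 ms.
End-to-end = 65.0 ms.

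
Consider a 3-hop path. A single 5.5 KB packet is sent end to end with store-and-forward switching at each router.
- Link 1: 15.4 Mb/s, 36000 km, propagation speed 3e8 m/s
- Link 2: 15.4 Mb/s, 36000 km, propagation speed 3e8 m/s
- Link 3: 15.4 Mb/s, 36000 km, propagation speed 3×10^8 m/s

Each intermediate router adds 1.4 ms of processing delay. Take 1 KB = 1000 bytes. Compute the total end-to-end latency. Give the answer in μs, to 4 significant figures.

L = 44000 bits.
Transmission delay per hop = L/R = 44000/15400000 = 2857.14 μs; 3 hops → 8571.43 μs.
Propagation delays (d/s per hop): 120000, 120000, 120000 μs; sum = 360000 μs.
Processing at 2 router(s): 2 × 1.4 ms = 2800 μs.
End-to-end = 371400 μs.

371400 μs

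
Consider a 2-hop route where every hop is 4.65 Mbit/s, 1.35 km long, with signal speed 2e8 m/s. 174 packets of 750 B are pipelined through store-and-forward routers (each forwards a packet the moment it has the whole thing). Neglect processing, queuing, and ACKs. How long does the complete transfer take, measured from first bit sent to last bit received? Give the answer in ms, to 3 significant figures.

226 ms

Per-hop transmission t_tx = L/R = 6000/4650000 = 1.29032 ms.
Per-hop propagation t_prop = 1350/200000000 = 0.00675 ms.
Pipeline fill: first packet needs 2·t_tx to clear all hops; remaining 173 packets each add one t_tx.
Total = (2+174-1)·t_tx + 2·t_prop = 175·1.29032 + 2·0.00675 = 226 ms.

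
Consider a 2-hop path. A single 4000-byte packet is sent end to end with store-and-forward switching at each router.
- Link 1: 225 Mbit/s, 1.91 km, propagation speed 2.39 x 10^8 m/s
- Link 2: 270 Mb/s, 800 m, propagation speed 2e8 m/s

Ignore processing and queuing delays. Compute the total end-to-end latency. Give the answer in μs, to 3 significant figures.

L = 4000 × 8 = 32000 bits.
Transmission delays (L/R per hop): 142.222, 118.519 μs; sum = 260.741 μs.
Propagation delays (d/s per hop): 7.99163, 4 μs; sum = 11.9916 μs.
End-to-end = 273 μs.

273 μs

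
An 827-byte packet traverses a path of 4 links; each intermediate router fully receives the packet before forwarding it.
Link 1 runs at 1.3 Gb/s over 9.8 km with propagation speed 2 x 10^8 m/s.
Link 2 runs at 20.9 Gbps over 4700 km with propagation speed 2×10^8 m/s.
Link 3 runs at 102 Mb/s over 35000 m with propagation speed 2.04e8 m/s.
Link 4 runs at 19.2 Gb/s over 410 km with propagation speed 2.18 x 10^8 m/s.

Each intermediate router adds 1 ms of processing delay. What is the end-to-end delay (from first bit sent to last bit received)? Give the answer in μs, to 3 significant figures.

28700 μs

L = 827 × 8 = 6616 bits.
Transmission delays (L/R per hop): 5.08923, 0.316555, 64.8627, 0.344583 μs; sum = 70.6131 μs.
Propagation delays (d/s per hop): 49, 23500, 171.569, 1880.73 μs; sum = 25601.3 μs.
Processing at 3 router(s): 3 × 1 ms = 3000 μs.
End-to-end = 28700 μs.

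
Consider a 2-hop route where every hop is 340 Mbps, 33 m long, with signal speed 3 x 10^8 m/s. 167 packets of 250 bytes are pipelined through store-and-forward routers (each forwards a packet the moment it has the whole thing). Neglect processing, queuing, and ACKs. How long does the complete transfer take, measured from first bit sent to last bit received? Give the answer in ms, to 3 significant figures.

Per-hop transmission t_tx = L/R = 2000/340000000 = 0.00588235 ms.
Per-hop propagation t_prop = 33/300000000 = 0.00011 ms.
Pipeline fill: first packet needs 2·t_tx to clear all hops; remaining 166 packets each add one t_tx.
Total = (2+167-1)·t_tx + 2·t_prop = 168·0.00588235 + 2·0.00011 = 0.988 ms.

0.988 ms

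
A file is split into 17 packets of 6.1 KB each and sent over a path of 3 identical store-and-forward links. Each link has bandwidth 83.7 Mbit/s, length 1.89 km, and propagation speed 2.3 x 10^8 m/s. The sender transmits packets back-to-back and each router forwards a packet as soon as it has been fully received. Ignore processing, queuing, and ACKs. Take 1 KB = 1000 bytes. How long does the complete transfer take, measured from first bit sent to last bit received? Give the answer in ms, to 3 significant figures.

11.1 ms

Per-hop transmission t_tx = L/R = 48800/83700000 = 0.583035 ms.
Per-hop propagation t_prop = 1890/2.3e+08 = 0.00821739 ms.
Pipeline fill: first packet needs 3·t_tx to clear all hops; remaining 16 packets each add one t_tx.
Total = (3+17-1)·t_tx + 3·t_prop = 19·0.583035 + 3·0.00821739 = 11.1 ms.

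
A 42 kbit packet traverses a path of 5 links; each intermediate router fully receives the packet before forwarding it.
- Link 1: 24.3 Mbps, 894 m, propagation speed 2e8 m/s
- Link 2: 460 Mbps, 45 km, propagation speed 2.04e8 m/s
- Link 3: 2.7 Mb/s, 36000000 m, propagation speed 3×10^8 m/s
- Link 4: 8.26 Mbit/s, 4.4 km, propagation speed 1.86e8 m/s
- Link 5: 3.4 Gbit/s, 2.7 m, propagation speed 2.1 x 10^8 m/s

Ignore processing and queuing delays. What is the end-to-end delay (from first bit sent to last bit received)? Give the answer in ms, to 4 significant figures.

142.7 ms

L = 42000 bits.
Transmission delays (L/R per hop): 1.7284, 0.0913043, 15.5556, 5.08475, 0.0123529 ms; sum = 22.4724 ms.
Propagation delays (d/s per hop): 0.00447, 0.220588, 120, 0.0236559, 1.28571e-05 ms; sum = 120.249 ms.
End-to-end = 142.7 ms.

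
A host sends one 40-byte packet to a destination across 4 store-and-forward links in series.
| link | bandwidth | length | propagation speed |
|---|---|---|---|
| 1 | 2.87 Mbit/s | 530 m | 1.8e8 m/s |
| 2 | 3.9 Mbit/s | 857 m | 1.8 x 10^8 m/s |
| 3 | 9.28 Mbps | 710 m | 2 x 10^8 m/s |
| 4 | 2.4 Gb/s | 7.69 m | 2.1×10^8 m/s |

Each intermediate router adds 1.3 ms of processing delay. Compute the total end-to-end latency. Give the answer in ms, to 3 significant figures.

4.14 ms

L = 40 × 8 = 320 bits.
Transmission delays (L/R per hop): 0.111498, 0.0820513, 0.0344828, 0.000133333 ms; sum = 0.228166 ms.
Propagation delays (d/s per hop): 0.00294444, 0.00476111, 0.00355, 3.6619e-05 ms; sum = 0.0112922 ms.
Processing at 3 router(s): 3 × 1.3 ms = 3.9 ms.
End-to-end = 4.14 ms.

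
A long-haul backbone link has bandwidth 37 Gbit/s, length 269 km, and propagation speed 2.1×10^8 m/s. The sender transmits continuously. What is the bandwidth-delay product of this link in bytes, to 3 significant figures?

Propagation delay = 269000 / 210000000 = 0.00128095 s.
BDP = R × t_prop = 37000000000 × 0.00128095 = 47395200 bits.
In bytes: 47395200/8 = 5920000 bytes.

5920000 bytes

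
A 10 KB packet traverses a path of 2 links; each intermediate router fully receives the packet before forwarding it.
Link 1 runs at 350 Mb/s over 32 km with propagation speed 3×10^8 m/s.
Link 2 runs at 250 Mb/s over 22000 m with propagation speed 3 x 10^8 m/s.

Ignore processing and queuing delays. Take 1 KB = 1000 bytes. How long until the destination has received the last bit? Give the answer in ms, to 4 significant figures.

L = 80000 bits.
Transmission delays (L/R per hop): 0.228571, 0.32 ms; sum = 0.548571 ms.
Propagation delays (d/s per hop): 0.106667, 0.0733333 ms; sum = 0.18 ms.
End-to-end = 0.7286 ms.

0.7286 ms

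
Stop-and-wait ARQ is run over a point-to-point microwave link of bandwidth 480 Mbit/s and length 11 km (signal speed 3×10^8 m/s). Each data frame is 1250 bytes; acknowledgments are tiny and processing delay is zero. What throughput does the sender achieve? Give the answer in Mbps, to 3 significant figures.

106 Mbps

t_tx = L/R = 10000/480000000 = 2.08333e-05 s.
t_prop = 11000/300000000 = 3.66667e-05 s; RTT = 7.33333e-05 s.
Cycle = t_tx + RTT = 9.41667e-05 s.
Throughput = L / cycle = 10000 / 9.41667e-05 = 106 Mbps.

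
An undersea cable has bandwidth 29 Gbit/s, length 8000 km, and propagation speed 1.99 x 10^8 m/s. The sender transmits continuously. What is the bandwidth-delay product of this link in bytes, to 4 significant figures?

Propagation delay = 8000000 / 199000000 = 0.040201 s.
BDP = R × t_prop = 29000000000 × 0.040201 = 1165830000 bits.
In bytes: 1165830000/8 = 145700000 bytes.

145700000 bytes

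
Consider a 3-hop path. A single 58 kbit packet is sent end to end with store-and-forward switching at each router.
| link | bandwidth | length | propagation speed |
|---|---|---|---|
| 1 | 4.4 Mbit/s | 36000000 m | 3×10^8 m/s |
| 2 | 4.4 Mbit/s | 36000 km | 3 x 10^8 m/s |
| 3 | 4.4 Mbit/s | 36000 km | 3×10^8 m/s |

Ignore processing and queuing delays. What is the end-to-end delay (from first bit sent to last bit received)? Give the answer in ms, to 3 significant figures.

L = 58000 bits.
Transmission delay per hop = L/R = 58000/4400000 = 13.1818 ms; 3 hops → 39.5455 ms.
Propagation delays (d/s per hop): 120, 120, 120 ms; sum = 360 ms.
End-to-end = 400 ms.

400 ms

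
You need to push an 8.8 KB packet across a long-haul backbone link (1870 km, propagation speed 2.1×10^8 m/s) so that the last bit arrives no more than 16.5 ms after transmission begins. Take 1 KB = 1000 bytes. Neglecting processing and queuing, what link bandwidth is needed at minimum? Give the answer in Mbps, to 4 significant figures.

L = 70400 bits.
Propagation delay = 1870000 / 210000000 = 8.90476 ms.
Transmission budget = 16.5 − 8.90476 = 7.59524 ms.
R ≥ L / t_tx = 70400 bits / 0.00759524 s = 9.269 Mbps.

9.269 Mbps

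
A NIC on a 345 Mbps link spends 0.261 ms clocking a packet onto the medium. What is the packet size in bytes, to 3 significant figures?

11300 bytes

L = R × t_tx = 345000000 b/s × 0.000261 s = 90045 bits.
In bytes: 90045 / 8 = 11300 bytes.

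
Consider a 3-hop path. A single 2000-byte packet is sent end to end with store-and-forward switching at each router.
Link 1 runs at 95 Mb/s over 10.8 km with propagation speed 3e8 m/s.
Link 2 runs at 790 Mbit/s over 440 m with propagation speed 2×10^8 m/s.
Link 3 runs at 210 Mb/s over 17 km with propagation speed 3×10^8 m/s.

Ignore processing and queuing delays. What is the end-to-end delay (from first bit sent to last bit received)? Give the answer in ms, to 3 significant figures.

0.360 ms

L = 2000 × 8 = 16000 bits.
Transmission delays (L/R per hop): 0.168421, 0.0202532, 0.0761905 ms; sum = 0.264865 ms.
Propagation delays (d/s per hop): 0.036, 0.0022, 0.0566667 ms; sum = 0.0948667 ms.
End-to-end = 0.360 ms.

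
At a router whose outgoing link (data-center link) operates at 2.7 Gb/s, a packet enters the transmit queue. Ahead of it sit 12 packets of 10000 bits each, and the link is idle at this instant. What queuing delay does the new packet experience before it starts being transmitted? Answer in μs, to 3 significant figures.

44.4 μs

Each queued packet: L/R = 10000/2700000000 = 3.7037 μs.
12 queued → 44.4444 μs.
Queuing delay = 44.4 μs.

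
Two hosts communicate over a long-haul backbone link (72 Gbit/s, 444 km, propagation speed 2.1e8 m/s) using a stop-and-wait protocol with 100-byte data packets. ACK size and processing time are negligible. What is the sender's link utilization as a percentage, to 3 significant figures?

t_tx = L/R = 800/72000000000 = 1.11111e-08 s.
t_prop = 444000/210000000 = 0.00211429 s; RTT = 0.00422857 s.
Cycle = t_tx + RTT = 0.00422858 s.
Utilization = t_tx / cycle = 1.11111e-08/0.00422858 = 0.000263 %.

0.000263 %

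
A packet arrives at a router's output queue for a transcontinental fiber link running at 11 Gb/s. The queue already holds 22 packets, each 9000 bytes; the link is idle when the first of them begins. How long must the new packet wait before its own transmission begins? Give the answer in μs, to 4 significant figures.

144.0 μs

Each queued packet: L/R = 72000/11000000000 = 6.54545 μs.
22 queued → 144 μs.
Queuing delay = 144.0 μs.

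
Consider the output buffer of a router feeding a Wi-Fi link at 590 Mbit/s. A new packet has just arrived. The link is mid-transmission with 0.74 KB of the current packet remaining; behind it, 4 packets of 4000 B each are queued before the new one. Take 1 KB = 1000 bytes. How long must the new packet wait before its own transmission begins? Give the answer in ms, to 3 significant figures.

Each queued packet: L/R = 32000/590000000 = 0.0542373 ms.
4 queued → 0.216949 ms.
Plus remaining 5920 bits of current packet: 0.0100339 ms.
Queuing delay = 0.227 ms.

0.227 ms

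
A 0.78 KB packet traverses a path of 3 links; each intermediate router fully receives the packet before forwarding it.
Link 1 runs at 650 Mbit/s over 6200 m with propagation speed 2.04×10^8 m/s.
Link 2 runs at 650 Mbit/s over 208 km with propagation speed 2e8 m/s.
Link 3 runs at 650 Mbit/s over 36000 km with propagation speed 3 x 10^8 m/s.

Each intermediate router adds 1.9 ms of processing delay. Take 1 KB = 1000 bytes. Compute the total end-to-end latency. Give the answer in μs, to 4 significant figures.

L = 6240 bits.
Transmission delay per hop = L/R = 6240/650000000 = 9.6 μs; 3 hops → 28.8 μs.
Propagation delays (d/s per hop): 30.3922, 1040, 120000 μs; sum = 121070 μs.
Processing at 2 router(s): 2 × 1.9 ms = 3800 μs.
End-to-end = 124900 μs.

124900 μs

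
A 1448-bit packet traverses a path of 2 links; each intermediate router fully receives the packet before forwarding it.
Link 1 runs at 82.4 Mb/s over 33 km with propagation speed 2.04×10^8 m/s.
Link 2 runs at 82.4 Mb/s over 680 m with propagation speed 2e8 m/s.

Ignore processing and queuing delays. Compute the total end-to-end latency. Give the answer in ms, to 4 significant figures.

0.2003 ms

Transmission delay per hop = L/R = 1448/82400000 = 0.0175728 ms; 2 hops → 0.0351456 ms.
Propagation delays (d/s per hop): 0.161765, 0.0034 ms; sum = 0.165165 ms.
End-to-end = 0.2003 ms.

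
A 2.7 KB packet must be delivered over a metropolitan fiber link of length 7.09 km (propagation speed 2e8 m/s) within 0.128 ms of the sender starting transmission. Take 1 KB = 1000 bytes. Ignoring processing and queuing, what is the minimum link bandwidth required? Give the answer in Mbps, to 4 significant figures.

233.4 Mbps

L = 21600 bits.
Propagation delay = 7090 / 200000000 = 0.03545 ms.
Transmission budget = 0.128 − 0.03545 = 0.09255 ms.
R ≥ L / t_tx = 21600 bits / 9.255e-05 s = 233.4 Mbps.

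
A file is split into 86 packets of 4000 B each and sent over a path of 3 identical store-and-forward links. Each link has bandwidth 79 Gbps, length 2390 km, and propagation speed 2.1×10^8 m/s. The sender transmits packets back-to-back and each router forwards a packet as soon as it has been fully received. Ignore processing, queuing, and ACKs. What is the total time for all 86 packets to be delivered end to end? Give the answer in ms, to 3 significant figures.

Per-hop transmission t_tx = L/R = 32000/79000000000 = 0.000405063 ms.
Per-hop propagation t_prop = 2390000/210000000 = 11.381 ms.
Pipeline fill: first packet needs 3·t_tx to clear all hops; remaining 85 packets each add one t_tx.
Total = (3+86-1)·t_tx + 3·t_prop = 88·0.000405063 + 3·11.381 = 34.2 ms.

34.2 ms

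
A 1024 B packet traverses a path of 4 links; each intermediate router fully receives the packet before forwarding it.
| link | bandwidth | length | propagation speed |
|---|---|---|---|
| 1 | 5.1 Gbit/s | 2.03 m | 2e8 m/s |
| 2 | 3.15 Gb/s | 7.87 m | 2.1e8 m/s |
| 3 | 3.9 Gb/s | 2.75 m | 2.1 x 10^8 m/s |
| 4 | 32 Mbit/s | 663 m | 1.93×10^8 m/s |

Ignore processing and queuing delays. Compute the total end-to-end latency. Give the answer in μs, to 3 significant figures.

266 μs

L = 1024 × 8 = 8192 bits.
Transmission delays (L/R per hop): 1.60627, 2.60063, 2.10051, 256 μs; sum = 262.307 μs.
Propagation delays (d/s per hop): 0.01015, 0.0374762, 0.0130952, 3.43523 μs; sum = 3.49595 μs.
End-to-end = 266 μs.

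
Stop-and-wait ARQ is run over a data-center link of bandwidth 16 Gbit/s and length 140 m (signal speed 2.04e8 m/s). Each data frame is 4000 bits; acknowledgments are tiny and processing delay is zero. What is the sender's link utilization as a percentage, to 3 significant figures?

15.4 %

t_tx = L/R = 4000/16000000000 = 2.5e-07 s.
t_prop = 140/204000000 = 6.86275e-07 s; RTT = 1.37255e-06 s.
Cycle = t_tx + RTT = 1.62255e-06 s.
Utilization = t_tx / cycle = 2.5e-07/1.62255e-06 = 15.4 %.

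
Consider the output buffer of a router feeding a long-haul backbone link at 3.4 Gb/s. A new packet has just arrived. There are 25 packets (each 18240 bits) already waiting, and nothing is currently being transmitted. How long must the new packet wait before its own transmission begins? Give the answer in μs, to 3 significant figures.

134 μs

Each queued packet: L/R = 18240/3400000000 = 5.36471 μs.
25 queued → 134.118 μs.
Queuing delay = 134 μs.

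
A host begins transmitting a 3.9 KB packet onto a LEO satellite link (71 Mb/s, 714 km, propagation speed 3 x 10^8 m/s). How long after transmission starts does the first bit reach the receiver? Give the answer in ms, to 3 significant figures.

First bit experiences only propagation delay: d/s = 714000/300000000 = 2.38 ms.

2.38 ms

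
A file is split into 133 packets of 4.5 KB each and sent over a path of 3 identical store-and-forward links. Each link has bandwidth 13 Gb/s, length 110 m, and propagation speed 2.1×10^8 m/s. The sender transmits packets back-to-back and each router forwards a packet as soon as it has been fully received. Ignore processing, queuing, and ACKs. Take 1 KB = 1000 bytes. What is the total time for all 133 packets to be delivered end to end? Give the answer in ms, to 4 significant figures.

0.3754 ms

Per-hop transmission t_tx = L/R = 36000/13000000000 = 0.00276923 ms.
Per-hop propagation t_prop = 110/210000000 = 0.00052381 ms.
Pipeline fill: first packet needs 3·t_tx to clear all hops; remaining 132 packets each add one t_tx.
Total = (3+133-1)·t_tx + 3·t_prop = 135·0.00276923 + 3·0.00052381 = 0.3754 ms.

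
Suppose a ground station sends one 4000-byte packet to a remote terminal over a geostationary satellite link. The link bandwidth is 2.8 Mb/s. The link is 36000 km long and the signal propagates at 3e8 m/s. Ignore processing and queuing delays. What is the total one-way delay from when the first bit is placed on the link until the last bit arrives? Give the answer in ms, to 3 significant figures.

131 ms

L = 4000 × 8 = 32000 bits.
Transmission delay = L/R = 32000 / 2800000 = 11.4286 ms.
Propagation delay = d/s = 36000000 m / 300000000 m/s = 120 ms.
Total = 131 ms.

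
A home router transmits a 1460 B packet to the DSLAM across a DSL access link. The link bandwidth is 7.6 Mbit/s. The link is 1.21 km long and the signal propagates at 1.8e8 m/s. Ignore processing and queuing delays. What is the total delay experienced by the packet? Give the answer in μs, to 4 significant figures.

1544 μs

L = 1460 × 8 = 11680 bits.
Transmission delay = L/R = 11680 / 7600000 = 1536.84 μs.
Propagation delay = d/s = 1210 m / 180000000 m/s = 6.72222 μs.
Total = 1544 μs.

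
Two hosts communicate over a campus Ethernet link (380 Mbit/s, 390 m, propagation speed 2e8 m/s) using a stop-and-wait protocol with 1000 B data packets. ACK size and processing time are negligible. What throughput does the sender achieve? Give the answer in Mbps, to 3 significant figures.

321 Mbps

t_tx = L/R = 8000/380000000 = 2.10526e-05 s.
t_prop = 390/200000000 = 1.95e-06 s; RTT = 3.9e-06 s.
Cycle = t_tx + RTT = 2.49526e-05 s.
Throughput = L / cycle = 8000 / 2.49526e-05 = 321 Mbps.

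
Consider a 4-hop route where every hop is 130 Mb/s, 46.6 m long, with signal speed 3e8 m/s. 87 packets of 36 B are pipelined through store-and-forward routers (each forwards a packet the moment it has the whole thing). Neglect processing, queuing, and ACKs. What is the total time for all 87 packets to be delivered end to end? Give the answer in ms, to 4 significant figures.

Per-hop transmission t_tx = L/R = 288/130000000 = 0.00221538 ms.
Per-hop propagation t_prop = 46.6/300000000 = 0.000155333 ms.
Pipeline fill: first packet needs 4·t_tx to clear all hops; remaining 86 packets each add one t_tx.
Total = (4+87-1)·t_tx + 4·t_prop = 90·0.00221538 + 4·0.000155333 = 0.2000 ms.

0.2000 ms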